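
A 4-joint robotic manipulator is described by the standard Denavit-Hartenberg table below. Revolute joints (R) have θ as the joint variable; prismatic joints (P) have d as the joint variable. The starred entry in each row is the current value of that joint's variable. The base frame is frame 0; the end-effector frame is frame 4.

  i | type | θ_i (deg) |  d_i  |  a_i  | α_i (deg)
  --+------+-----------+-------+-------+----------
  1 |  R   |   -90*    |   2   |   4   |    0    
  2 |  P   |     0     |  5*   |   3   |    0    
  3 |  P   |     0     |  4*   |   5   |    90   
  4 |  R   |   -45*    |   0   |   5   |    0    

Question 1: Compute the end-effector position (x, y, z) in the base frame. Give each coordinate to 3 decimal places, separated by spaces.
0.000 -15.536 7.464

after link 1: o_1 = (0.0000, -4.0000, 2.0000)
after link 2: o_2 = (0.0000, -7.0000, 7.0000)
after link 3: o_3 = (0.0000, -12.0000, 11.0000)
after link 4: o_4 = (0.0000, -15.5355, 7.4645)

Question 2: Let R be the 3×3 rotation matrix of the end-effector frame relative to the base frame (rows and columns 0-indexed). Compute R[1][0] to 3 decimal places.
-0.707

End-effector x-axis (col 0 of R) = (0.0000,-0.7071,-0.7071)
R[1][0] = -0.7071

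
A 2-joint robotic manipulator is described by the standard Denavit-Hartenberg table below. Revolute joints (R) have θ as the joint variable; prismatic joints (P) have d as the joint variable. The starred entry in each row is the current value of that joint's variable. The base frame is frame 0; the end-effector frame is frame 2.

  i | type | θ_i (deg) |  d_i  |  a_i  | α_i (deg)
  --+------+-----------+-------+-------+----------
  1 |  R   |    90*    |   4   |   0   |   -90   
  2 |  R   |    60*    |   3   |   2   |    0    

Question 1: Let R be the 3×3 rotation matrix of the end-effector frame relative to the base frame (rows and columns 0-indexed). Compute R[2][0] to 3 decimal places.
-0.866

End-effector x-axis (col 0 of R) = (-0.0000,0.5000,-0.8660)
R[2][0] = -0.8660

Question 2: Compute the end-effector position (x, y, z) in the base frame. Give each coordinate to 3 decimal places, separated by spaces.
-3.000 1.000 2.268

after link 1: o_1 = (0.0000, 0.0000, 4.0000)
after link 2: o_2 = (-3.0000, 1.0000, 2.2679)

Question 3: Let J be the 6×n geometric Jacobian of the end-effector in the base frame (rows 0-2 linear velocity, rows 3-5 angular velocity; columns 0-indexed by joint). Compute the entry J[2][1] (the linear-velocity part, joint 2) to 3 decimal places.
axis z_1 = (-1.0000,0.0000,0.0000); lever o_n−o_1 = (-3.0000,1.0000,-1.7321)
cross product → J_v[:, 1] = (-0.0000,-1.7321,-1.0000)
J_ω[:, 1] = z_1
entry J[2][1] = -1.0000

-1.000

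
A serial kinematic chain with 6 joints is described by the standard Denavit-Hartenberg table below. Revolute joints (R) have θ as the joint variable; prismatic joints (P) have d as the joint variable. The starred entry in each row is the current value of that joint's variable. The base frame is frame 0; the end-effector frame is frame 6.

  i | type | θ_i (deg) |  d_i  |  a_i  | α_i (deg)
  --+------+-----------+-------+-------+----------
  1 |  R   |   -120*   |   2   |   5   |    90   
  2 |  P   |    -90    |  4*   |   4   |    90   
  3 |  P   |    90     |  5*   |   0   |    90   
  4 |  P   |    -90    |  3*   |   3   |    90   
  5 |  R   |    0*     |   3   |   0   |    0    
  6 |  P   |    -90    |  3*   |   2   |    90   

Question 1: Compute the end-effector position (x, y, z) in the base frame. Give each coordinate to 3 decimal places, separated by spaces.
after link 1: o_1 = (-2.5000, -4.3301, 2.0000)
after link 2: o_2 = (-5.9641, -2.3301, -2.0000)
after link 3: o_3 = (-3.4641, 2.0000, -2.0000)
after link 4: o_4 = (-4.9641, -0.5981, -5.0000)
after link 5: o_5 = (-2.3660, -2.0981, -5.0000)
after link 6: o_6 = (0.2321, -3.5981, -3.0000)

0.232 -3.598 -3.000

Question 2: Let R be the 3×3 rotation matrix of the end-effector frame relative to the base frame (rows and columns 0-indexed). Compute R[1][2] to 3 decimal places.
End-effector z-axis (col 2 of R) = (0.5000,0.8660,0.0000)
R[1][2] = 0.8660

0.866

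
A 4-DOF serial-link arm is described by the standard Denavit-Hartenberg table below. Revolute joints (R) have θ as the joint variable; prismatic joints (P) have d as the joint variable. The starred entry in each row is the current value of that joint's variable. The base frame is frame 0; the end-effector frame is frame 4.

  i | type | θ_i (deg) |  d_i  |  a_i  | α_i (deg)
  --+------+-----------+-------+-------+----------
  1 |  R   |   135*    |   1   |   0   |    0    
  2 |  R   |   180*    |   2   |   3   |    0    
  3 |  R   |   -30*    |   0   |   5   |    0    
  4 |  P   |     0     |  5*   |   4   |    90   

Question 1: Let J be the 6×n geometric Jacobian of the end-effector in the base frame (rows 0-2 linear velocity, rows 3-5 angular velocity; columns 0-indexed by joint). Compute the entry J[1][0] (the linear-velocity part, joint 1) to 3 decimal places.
4.451

axis z_0 = ẑ; lever o_n−o_0 = (4.4507,-10.8147,8.0000)
cross product → J_v[:, 0] = (10.8147,4.4507,-0.0000)
J_ω[:, 0] = z_0
entry J[1][0] = 4.4507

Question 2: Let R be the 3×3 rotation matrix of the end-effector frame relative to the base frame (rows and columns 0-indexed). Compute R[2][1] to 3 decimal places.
End-effector y-axis (col 1 of R) = (0.0000,0.0000,1.0000)
R[2][1] = 1.0000

1.000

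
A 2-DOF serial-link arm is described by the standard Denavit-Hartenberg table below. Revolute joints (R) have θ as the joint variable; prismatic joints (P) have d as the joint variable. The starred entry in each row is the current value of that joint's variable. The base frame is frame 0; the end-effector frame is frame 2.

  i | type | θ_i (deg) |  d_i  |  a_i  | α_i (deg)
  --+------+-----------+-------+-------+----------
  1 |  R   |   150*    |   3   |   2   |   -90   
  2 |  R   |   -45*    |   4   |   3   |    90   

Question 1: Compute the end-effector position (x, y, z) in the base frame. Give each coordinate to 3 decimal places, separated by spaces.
-5.569 -1.403 5.121

after link 1: o_1 = (-1.7321, 1.0000, 3.0000)
after link 2: o_2 = (-5.5692, -1.4034, 5.1213)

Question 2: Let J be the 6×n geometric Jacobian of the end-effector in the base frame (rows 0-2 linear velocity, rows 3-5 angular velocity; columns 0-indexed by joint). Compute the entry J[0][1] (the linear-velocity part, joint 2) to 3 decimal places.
-1.837

axis z_1 = (-0.5000,-0.8660,0.0000); lever o_n−o_1 = (-3.8371,-2.4034,2.1213)
cross product → J_v[:, 1] = (-1.8371,1.0607,-2.1213)
J_ω[:, 1] = z_1
entry J[0][1] = -1.8371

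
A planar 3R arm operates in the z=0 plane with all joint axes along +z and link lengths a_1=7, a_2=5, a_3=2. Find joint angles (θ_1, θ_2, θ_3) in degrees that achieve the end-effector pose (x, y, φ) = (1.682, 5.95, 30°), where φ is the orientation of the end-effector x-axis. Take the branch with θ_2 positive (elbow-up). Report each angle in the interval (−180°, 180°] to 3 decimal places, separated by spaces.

44.998 134.997 -149.995

wrist centre = target − a_3·(cos φ, sin φ) = (-0.0501, 4.9500)
cos θ_2 = (24.5050−7²−5²)/(2·7·5) = -0.7071; θ_2 = 134.9971° (elbow-up)
β = atan2(4.9500,-0.0501) = 90.5793°; ψ = atan2(3.5357,3.4646) = 45.5816°
θ_1 = β − ψ = 44.9977°
θ_3 = φ − θ_1 − θ_2 = -149.9948° (wrapped to (-180°,180°])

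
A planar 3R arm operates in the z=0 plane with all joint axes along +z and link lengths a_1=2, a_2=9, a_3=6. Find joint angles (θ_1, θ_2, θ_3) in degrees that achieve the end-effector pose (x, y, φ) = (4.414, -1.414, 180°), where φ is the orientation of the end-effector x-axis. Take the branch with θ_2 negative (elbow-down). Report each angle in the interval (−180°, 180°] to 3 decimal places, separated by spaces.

29.544 -45.011 -164.533

wrist centre = target − a_3·(cos φ, sin φ) = (10.4140, -1.4140)
cos θ_2 = (110.4508−2²−9²)/(2·2·9) = 0.7070; θ_2 = -45.0114° (elbow-down)
β = atan2(-1.4140,10.4140) = -7.7323°; ψ = atan2(-6.3652,8.3627) = -37.2764°
θ_1 = β − ψ = 29.5441°
θ_3 = φ − θ_1 − θ_2 = -164.5328° (wrapped to (-180°,180°])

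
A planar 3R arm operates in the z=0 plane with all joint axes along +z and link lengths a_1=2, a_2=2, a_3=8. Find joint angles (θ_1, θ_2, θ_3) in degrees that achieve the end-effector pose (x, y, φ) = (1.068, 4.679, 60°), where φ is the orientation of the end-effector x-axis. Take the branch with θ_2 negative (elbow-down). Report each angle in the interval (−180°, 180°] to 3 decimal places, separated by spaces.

wrist centre = target − a_3·(cos φ, sin φ) = (-2.9320, -2.2492)
cos θ_2 = (13.6555−2²−2²)/(2·2·2) = 0.7069; θ_2 = -45.0133° (elbow-down)
β = atan2(-2.2492,-2.9320) = -142.5074°; ψ = atan2(-1.4145,3.4139) = -22.5067°
θ_1 = β − ψ = -120.0007°
θ_3 = φ − θ_1 − θ_2 = -134.9860° (wrapped to (-180°,180°])

-120.001 -45.013 -134.986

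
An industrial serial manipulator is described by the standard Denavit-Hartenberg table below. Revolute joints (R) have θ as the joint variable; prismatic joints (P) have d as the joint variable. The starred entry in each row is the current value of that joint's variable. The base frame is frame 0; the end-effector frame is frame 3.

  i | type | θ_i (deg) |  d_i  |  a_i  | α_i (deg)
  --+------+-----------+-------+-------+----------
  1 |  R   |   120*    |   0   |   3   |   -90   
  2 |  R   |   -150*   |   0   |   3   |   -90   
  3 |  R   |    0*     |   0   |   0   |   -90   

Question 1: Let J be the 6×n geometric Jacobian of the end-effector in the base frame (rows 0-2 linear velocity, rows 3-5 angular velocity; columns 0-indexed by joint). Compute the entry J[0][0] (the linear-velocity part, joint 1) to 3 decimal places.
axis z_0 = ẑ; lever o_n−o_0 = (-0.2010,0.3481,1.5000)
cross product → J_v[:, 0] = (-0.3481,-0.2010,0.0000)
J_ω[:, 0] = z_0
entry J[0][0] = -0.3481

-0.348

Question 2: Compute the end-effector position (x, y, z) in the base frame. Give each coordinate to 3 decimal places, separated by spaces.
after link 1: o_1 = (-1.5000, 2.5981, 0.0000)
after link 2: o_2 = (-0.2010, 0.3481, 1.5000)
after link 3: o_3 = (-0.2010, 0.3481, 1.5000)

-0.201 0.348 1.500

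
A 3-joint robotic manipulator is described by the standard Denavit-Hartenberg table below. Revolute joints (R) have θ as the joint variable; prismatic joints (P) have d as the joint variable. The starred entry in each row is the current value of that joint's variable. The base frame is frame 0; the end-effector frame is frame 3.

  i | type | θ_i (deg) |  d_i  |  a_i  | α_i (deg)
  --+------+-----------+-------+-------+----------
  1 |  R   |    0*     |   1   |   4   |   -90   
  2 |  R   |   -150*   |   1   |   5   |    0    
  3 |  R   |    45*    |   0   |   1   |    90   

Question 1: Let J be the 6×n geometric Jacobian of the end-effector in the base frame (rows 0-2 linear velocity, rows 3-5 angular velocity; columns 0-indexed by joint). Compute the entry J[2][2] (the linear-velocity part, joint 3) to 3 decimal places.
0.259

axis z_2 = (0.0000,1.0000,0.0000); lever o_n−o_2 = (-0.2588,-0.0000,0.9659)
cross product → J_v[:, 2] = (0.9659,-0.0000,0.2588)
J_ω[:, 2] = z_2
entry J[2][2] = 0.2588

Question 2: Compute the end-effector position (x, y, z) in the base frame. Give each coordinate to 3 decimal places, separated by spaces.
-0.589 1.000 4.466

after link 1: o_1 = (4.0000, 0.0000, 1.0000)
after link 2: o_2 = (-0.3301, 1.0000, 3.5000)
after link 3: o_3 = (-0.5889, 1.0000, 4.4659)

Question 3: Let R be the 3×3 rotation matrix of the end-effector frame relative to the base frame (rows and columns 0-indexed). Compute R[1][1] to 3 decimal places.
End-effector y-axis (col 1 of R) = (0.0000,1.0000,0.0000)
R[1][1] = 1.0000

1.000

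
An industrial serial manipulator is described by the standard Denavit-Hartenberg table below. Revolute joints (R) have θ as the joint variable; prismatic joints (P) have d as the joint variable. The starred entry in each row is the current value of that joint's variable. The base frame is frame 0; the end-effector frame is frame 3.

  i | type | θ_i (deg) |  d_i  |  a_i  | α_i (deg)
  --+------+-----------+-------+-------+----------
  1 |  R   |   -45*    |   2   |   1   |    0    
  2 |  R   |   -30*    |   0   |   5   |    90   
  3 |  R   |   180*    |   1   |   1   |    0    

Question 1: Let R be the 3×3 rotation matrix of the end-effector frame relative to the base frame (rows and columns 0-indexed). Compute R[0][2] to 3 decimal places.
-0.966

End-effector z-axis (col 2 of R) = (-0.9659,-0.2588,0.0000)
R[0][2] = -0.9659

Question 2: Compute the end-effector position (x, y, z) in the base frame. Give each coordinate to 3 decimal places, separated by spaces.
after link 1: o_1 = (0.7071, -0.7071, 2.0000)
after link 2: o_2 = (2.0012, -5.5367, 2.0000)
after link 3: o_3 = (0.7765, -4.8296, 2.0000)

0.776 -4.830 2.000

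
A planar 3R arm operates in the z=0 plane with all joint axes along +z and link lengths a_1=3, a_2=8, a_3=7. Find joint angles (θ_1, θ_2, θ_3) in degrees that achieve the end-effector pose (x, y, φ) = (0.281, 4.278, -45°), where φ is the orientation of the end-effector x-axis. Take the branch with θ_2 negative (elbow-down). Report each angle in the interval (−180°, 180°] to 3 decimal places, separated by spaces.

149.990 -44.988 -150.003

wrist centre = target − a_3·(cos φ, sin φ) = (-4.6687, 9.2277)
cos θ_2 = (106.9485−3²−8²)/(2·3·8) = 0.7073; θ_2 = -44.9875° (elbow-down)
β = atan2(9.2277,-4.6687) = 116.8370°; ψ = atan2(-5.6556,8.6581) = -33.1533°
θ_1 = β − ψ = 149.9903°
θ_3 = φ − θ_1 − θ_2 = -150.0028° (wrapped to (-180°,180°])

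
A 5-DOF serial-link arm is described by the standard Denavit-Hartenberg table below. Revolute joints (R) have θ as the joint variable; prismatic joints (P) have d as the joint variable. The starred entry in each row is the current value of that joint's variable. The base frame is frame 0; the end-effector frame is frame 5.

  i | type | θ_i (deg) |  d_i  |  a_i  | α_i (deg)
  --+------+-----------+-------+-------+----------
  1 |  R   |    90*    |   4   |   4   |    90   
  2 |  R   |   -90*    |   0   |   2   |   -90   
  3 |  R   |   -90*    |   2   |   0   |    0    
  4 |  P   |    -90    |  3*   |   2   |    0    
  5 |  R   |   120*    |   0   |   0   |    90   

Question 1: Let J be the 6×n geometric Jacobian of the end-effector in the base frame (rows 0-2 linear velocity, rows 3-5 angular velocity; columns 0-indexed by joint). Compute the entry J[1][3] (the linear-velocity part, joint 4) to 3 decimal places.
prismatic axis z_3 = (0.0000,1.0000,0.0000)
J_v[:, 3] = z_3; J_ω[:, 3] = (0,0,0)
entry J[1][3] = 1.0000

1.000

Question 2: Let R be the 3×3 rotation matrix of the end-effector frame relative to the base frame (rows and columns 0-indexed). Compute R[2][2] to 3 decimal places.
End-effector z-axis (col 2 of R) = (0.5000,-0.0000,0.8660)
R[2][2] = 0.8660

0.866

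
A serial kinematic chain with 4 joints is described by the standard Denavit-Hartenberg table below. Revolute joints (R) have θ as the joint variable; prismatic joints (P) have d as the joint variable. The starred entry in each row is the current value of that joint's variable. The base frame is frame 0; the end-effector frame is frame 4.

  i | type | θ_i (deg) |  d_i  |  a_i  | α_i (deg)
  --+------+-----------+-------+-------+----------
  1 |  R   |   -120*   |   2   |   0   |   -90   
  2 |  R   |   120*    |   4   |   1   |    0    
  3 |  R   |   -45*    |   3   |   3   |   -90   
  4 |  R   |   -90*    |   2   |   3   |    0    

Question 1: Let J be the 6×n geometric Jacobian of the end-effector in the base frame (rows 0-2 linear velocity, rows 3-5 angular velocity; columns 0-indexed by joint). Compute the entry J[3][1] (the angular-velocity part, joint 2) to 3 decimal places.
axis z_1 = (0.8660,-0.5000,0.0000); lever o_n−o_1 = (9.4880,-3.5664,-4.2814)
cross product → J_v[:, 1] = (2.1407,3.7078,1.6554)
J_ω[:, 1] = z_1
entry J[3][1] = 0.8660

0.866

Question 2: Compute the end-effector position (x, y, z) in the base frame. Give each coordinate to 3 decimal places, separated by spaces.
after link 1: o_1 = (0.0000, 0.0000, 2.0000)
after link 2: o_2 = (3.7141, -1.5670, 1.1340)
after link 3: o_3 = (5.9239, -3.7394, -1.7638)
after link 4: o_4 = (9.4880, -3.5664, -2.2814)

9.488 -3.566 -2.281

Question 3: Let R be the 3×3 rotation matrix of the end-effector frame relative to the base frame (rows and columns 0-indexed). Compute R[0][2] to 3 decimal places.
End-effector z-axis (col 2 of R) = (0.4830,0.8365,-0.2588)
R[0][2] = 0.4830

0.483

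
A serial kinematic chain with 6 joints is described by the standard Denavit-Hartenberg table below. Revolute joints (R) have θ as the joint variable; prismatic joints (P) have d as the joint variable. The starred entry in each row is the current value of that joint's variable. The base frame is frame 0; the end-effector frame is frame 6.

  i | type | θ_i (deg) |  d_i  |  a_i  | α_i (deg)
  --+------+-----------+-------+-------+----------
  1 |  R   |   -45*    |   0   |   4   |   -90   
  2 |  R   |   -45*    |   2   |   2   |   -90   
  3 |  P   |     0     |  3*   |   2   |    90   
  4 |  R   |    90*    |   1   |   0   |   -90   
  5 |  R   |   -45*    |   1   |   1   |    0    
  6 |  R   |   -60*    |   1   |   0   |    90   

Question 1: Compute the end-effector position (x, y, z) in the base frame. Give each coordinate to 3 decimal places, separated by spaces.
8.303 -3.061 -1.207

after link 1: o_1 = (2.8284, -2.8284, 0.0000)
after link 2: o_2 = (5.2426, -2.4142, 1.4142)
after link 3: o_3 = (7.7426, -4.9142, 0.7071)
after link 4: o_4 = (8.4497, -4.2071, 0.7071)
after link 5: o_5 = (8.8033, -3.5607, -0.5000)
after link 6: o_6 = (8.3033, -3.0607, -1.2071)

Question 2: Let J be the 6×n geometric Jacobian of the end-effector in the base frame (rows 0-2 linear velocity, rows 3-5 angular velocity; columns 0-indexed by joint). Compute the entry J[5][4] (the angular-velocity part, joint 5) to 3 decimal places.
axis z_4 = (-0.5000,0.5000,-0.7071); lever o_n−o_4 = (-0.1464,1.1464,-1.9142)
cross product → J_v[:, 4] = (-0.1464,-0.8536,-0.5000)
J_ω[:, 4] = z_4
entry J[5][4] = -0.7071

-0.707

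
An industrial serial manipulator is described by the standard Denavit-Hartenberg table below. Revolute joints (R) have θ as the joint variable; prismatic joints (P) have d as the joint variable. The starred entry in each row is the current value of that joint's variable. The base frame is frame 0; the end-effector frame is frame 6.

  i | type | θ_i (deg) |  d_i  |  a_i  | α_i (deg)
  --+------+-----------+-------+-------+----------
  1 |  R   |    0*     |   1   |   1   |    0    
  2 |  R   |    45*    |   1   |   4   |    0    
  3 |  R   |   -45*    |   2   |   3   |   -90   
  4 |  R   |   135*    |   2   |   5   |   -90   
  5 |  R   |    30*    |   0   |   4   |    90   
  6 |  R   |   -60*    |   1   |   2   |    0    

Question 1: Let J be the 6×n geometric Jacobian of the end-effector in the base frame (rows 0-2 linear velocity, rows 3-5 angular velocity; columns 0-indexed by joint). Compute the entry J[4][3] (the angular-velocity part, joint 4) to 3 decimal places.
axis z_3 = (0.0000,1.0000,0.0000); lever o_n−o_3 = (-5.7262,0.3660,-8.1757)
cross product → J_v[:, 3] = (-8.1757,-0.0000,5.7262)
J_ω[:, 3] = z_3
entry J[4][3] = 1.0000

1.000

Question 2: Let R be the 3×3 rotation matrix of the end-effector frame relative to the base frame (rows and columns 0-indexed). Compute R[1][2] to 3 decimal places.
0.866

End-effector z-axis (col 2 of R) = (-0.3536,0.8660,-0.3536)
R[1][2] = 0.8660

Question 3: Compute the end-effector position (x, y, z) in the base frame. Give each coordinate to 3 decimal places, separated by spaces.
1.102 3.194 -4.176

after link 1: o_1 = (1.0000, 0.0000, 1.0000)
after link 2: o_2 = (3.8284, 2.8284, 2.0000)
after link 3: o_3 = (6.8284, 2.8284, 4.0000)
after link 4: o_4 = (3.2929, 4.8284, 0.4645)
after link 5: o_5 = (0.8434, 2.8284, -1.9850)
after link 6: o_6 = (1.1022, 3.1945, -4.1757)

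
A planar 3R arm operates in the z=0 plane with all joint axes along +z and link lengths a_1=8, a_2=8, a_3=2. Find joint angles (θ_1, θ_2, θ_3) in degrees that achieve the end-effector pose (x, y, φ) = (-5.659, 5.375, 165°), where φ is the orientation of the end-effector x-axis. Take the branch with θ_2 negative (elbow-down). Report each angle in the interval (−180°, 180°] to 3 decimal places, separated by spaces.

wrist centre = target − a_3·(cos φ, sin φ) = (-3.7271, 4.8574)
cos θ_2 = (37.4856−8²−8²)/(2·8·8) = -0.7071; θ_2 = -135.0030° (elbow-down)
β = atan2(4.8574,-3.7271) = 127.4997°; ψ = atan2(-5.6566,2.3428) = -67.5015°
θ_1 = β − ψ = 195.0012°
θ_3 = φ − θ_1 − θ_2 = 105.0018° (wrapped to (-180°,180°])

-164.999 -135.003 105.002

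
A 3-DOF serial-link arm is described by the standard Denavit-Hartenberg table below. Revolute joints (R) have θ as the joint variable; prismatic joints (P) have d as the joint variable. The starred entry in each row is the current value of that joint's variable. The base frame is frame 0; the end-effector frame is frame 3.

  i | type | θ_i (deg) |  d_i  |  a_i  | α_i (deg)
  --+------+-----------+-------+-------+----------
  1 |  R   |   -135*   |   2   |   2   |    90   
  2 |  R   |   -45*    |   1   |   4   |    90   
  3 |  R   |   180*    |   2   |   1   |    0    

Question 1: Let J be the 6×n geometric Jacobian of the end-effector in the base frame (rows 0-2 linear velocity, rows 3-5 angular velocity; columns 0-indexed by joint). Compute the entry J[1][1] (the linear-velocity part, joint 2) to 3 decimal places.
-2.500

axis z_1 = (-0.7071,0.7071,0.0000); lever o_n−o_1 = (-1.2071,0.2071,-3.5355)
cross product → J_v[:, 1] = (-2.5000,-2.5000,0.7071)
J_ω[:, 1] = z_1
entry J[1][1] = -2.5000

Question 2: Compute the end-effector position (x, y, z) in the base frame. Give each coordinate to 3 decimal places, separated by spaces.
after link 1: o_1 = (-1.4142, -1.4142, 2.0000)
after link 2: o_2 = (-4.1213, -2.7071, -0.8284)
after link 3: o_3 = (-2.6213, -1.2071, -1.5355)

-2.621 -1.207 -1.536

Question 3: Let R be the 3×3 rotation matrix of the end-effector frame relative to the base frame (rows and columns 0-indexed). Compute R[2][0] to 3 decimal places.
End-effector x-axis (col 0 of R) = (0.5000,0.5000,0.7071)
R[2][0] = 0.7071

0.707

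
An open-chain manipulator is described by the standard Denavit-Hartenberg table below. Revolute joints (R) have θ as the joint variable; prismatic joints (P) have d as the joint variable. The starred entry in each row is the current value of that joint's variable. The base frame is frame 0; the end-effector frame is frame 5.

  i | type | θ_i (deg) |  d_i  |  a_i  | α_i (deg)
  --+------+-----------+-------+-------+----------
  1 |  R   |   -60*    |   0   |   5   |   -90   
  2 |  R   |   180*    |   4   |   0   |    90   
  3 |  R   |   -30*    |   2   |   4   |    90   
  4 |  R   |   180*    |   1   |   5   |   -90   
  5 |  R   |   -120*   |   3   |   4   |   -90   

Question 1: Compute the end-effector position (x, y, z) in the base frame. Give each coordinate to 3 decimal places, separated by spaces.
2.866 -5.696 1.000

after link 1: o_1 = (2.5000, -4.3301, 0.0000)
after link 2: o_2 = (5.9641, -2.3301, 0.0000)
after link 3: o_3 = (2.5000, -0.3301, -2.0000)
after link 4: o_4 = (6.3301, -3.6962, -2.0000)
after link 5: o_5 = (2.8660, -5.6962, 1.0000)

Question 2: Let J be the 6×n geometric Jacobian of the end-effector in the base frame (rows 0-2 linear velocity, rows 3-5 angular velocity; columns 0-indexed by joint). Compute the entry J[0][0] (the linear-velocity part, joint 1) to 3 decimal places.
axis z_0 = ẑ; lever o_n−o_0 = (2.8660,-5.6962,1.0000)
cross product → J_v[:, 0] = (5.6962,2.8660,-0.0000)
J_ω[:, 0] = z_0
entry J[0][0] = 5.6962

5.696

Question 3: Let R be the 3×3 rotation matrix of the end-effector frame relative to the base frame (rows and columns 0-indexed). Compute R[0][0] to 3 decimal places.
End-effector x-axis (col 0 of R) = (-0.8660,-0.5000,-0.0000)
R[0][0] = -0.8660

-0.866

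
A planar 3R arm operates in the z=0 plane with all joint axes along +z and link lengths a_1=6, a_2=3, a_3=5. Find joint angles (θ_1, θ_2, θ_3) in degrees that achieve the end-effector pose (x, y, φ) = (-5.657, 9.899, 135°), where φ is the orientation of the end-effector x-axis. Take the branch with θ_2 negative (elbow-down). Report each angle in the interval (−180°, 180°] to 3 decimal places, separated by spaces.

135.004 -90.009 90.005

wrist centre = target − a_3·(cos φ, sin φ) = (-2.1215, 6.3635)
cos θ_2 = (44.9943−6²−3²)/(2·6·3) = -0.0002; θ_2 = -90.0090° (elbow-down)
β = atan2(6.3635,-2.1215) = 108.4375°; ψ = atan2(-3.0000,5.9995) = -26.5669°
θ_1 = β − ψ = 135.0043°
θ_3 = φ − θ_1 − θ_2 = 90.0047° (wrapped to (-180°,180°])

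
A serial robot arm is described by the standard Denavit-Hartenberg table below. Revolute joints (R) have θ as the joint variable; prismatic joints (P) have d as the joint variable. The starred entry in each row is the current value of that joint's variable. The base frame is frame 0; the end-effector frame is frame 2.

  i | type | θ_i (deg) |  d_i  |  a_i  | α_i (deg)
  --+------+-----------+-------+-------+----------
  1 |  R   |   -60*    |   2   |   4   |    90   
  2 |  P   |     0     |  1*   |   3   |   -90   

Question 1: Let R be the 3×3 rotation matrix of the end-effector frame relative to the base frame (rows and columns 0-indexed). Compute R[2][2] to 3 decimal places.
1.000

End-effector z-axis (col 2 of R) = (0.0000,0.0000,1.0000)
R[2][2] = 1.0000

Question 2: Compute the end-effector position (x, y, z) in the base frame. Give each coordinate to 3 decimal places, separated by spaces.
after link 1: o_1 = (2.0000, -3.4641, 2.0000)
after link 2: o_2 = (2.6340, -6.5622, 2.0000)

2.634 -6.562 2.000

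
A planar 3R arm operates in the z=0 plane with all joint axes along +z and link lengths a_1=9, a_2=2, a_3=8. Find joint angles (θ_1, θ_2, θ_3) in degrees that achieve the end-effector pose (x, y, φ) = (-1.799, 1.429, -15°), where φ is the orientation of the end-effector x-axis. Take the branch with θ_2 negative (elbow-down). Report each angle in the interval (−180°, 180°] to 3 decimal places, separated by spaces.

169.656 -60.001 -124.654

wrist centre = target − a_3·(cos φ, sin φ) = (-9.5264, 3.4996)
cos θ_2 = (102.9993−9²−2²)/(2·9·2) = 0.5000; θ_2 = -60.0013° (elbow-down)
β = atan2(3.4996,-9.5264) = 159.8290°; ψ = atan2(-1.7321,10.0000) = -9.8266°
θ_1 = β − ψ = 169.6556°
θ_3 = φ − θ_1 − θ_2 = -124.6543° (wrapped to (-180°,180°])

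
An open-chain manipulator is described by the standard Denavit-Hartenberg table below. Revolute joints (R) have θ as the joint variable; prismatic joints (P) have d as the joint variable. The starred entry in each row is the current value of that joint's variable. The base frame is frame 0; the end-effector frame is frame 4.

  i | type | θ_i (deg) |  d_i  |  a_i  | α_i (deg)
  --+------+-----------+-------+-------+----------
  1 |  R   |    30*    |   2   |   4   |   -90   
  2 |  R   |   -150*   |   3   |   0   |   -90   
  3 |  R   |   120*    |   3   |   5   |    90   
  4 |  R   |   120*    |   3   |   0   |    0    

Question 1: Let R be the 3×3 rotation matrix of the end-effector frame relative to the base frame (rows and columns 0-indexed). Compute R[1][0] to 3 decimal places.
End-effector x-axis (col 0 of R) = (-0.0290,0.4833,0.8750)
R[1][0] = 0.4833

0.483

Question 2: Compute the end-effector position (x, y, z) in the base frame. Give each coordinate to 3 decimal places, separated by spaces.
after link 1: o_1 = (3.4641, 2.0000, 2.0000)
after link 2: o_2 = (1.9641, 4.5981, 2.0000)
after link 3: o_3 = (7.3032, 2.6806, 3.3481)
after link 4: o_4 = (6.1046, 0.2566, 4.6471)

6.105 0.257 4.647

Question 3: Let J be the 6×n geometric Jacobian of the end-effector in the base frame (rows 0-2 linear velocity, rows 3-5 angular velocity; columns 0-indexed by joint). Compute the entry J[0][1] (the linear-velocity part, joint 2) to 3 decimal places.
2.292

axis z_1 = (-0.5000,0.8660,0.0000); lever o_n−o_1 = (2.6405,-1.7434,2.6471)
cross product → J_v[:, 1] = (2.2925,1.3236,-1.4151)
J_ω[:, 1] = z_1
entry J[0][1] = 2.2925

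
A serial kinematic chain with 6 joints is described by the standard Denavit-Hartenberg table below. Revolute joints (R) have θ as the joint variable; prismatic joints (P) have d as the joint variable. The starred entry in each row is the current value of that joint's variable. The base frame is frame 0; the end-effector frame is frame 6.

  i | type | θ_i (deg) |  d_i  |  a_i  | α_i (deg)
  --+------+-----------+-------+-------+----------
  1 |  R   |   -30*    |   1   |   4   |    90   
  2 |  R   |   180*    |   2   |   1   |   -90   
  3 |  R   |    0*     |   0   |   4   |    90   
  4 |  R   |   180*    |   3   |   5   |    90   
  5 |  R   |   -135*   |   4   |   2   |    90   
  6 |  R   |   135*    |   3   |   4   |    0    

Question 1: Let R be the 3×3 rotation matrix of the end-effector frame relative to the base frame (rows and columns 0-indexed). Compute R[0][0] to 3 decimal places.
0.183

End-effector x-axis (col 0 of R) = (0.1830,-0.6830,-0.7071)
R[0][0] = 0.1830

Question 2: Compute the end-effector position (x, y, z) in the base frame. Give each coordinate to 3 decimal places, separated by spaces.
-1.719 -7.907 -5.828

after link 1: o_1 = (3.4641, -2.0000, 1.0000)
after link 2: o_2 = (1.5981, -3.2321, 1.0000)
after link 3: o_3 = (-1.8660, -1.2321, 1.0000)
after link 4: o_4 = (0.9641, -6.3301, 1.0000)
after link 5: o_5 = (0.4465, -4.3983, -3.0000)
after link 6: o_6 = (-1.7193, -7.9068, -5.8284)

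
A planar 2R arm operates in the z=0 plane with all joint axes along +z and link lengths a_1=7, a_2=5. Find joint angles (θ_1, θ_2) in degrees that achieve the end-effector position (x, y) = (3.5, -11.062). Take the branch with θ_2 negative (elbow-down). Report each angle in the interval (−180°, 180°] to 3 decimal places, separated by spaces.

-59.997 -30.006

cos θ_2 = (134.6178−7²−5²)/(2·7·5) = 0.8660; θ_2 = -30.0064° (elbow-down)
β = atan2(-11.0620,3.5000) = -72.4427°; ψ = atan2(-2.5005,11.3298) = -12.4456°
θ_1 = β − ψ = -59.9971°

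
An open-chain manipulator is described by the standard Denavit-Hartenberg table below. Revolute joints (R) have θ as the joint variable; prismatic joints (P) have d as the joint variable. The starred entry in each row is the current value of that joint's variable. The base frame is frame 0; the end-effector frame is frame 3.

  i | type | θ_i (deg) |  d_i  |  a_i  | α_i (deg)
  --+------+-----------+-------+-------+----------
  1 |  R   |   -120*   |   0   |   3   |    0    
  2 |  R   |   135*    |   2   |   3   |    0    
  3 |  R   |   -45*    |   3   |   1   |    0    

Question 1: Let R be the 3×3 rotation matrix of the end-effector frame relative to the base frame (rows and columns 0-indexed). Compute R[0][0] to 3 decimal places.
End-effector x-axis (col 0 of R) = (0.8660,-0.5000,0.0000)
R[0][0] = 0.8660

0.866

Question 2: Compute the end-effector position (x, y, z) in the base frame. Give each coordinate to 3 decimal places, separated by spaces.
2.264 -2.322 5.000

after link 1: o_1 = (-1.5000, -2.5981, 0.0000)
after link 2: o_2 = (1.3978, -1.8216, 2.0000)
after link 3: o_3 = (2.2638, -2.3216, 5.0000)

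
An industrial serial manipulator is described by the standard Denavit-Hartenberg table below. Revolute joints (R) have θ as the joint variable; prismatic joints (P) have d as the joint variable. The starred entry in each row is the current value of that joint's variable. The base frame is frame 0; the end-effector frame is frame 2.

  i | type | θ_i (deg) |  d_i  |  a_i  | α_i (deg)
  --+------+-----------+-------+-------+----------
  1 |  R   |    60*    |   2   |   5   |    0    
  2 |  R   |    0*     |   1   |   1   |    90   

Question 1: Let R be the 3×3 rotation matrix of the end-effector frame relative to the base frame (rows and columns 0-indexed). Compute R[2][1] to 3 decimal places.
1.000

End-effector y-axis (col 1 of R) = (-0.0000,0.0000,1.0000)
R[2][1] = 1.0000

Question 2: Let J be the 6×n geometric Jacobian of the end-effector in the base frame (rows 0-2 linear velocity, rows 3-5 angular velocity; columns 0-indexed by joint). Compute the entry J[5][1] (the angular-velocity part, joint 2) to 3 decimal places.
axis z_1 = (0.0000,0.0000,1.0000); lever o_n−o_1 = (0.5000,0.8660,1.0000)
cross product → J_v[:, 1] = (-0.8660,0.5000,0.0000)
J_ω[:, 1] = z_1
entry J[5][1] = 1.0000

1.000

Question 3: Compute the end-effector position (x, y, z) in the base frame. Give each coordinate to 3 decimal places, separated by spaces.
after link 1: o_1 = (2.5000, 4.3301, 2.0000)
after link 2: o_2 = (3.0000, 5.1962, 3.0000)

3.000 5.196 3.000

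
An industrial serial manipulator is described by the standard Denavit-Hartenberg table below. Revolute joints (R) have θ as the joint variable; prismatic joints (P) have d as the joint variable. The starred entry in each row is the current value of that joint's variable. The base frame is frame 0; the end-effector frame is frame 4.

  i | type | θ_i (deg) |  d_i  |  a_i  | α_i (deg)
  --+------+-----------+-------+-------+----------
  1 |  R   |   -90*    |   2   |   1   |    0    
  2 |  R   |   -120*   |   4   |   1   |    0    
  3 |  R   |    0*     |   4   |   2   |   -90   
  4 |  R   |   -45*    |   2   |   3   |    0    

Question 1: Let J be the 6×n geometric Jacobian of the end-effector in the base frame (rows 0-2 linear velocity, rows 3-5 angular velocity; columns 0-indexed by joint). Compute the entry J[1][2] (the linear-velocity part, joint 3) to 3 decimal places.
-4.569

axis z_2 = (0.0000,0.0000,1.0000); lever o_n−o_2 = (-4.5692,0.3286,6.1213)
cross product → J_v[:, 2] = (-0.3286,-4.5692,0.0000)
J_ω[:, 2] = z_2
entry J[1][2] = -4.5692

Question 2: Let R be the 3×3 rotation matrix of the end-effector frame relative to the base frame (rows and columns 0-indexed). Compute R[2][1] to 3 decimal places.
End-effector y-axis (col 1 of R) = (-0.6124,0.3536,-0.7071)
R[2][1] = -0.7071

-0.707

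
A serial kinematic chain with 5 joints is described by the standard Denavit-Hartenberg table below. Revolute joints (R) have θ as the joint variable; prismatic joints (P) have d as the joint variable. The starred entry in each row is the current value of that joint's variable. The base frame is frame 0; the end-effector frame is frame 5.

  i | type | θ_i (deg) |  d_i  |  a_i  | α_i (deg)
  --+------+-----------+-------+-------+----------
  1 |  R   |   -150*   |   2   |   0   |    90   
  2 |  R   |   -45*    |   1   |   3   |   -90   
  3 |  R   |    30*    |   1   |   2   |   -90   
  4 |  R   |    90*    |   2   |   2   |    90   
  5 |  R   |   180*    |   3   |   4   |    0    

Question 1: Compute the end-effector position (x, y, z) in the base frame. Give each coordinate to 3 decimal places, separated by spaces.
after link 1: o_1 = (0.0000, 0.0000, 2.0000)
after link 2: o_2 = (-2.3371, -0.1946, -0.1213)
after link 3: o_3 = (-3.5101, -2.0266, -0.6390)
after link 4: o_4 = (-0.8070, -2.4659, -1.3461)
after link 5: o_5 = (-4.0975, -6.0977, -0.3548)

-4.097 -6.098 -0.355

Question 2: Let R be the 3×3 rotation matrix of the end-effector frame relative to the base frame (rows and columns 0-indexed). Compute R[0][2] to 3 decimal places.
End-effector z-axis (col 2 of R) = (-0.2803,-0.7392,-0.6124)
R[0][2] = -0.2803

-0.280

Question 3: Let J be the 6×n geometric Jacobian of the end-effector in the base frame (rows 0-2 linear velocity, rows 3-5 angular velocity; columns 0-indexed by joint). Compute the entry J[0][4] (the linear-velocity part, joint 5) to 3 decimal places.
-2.957

axis z_4 = (-0.2803,-0.7392,-0.6124); lever o_n−o_4 = (-3.2905,-3.6318,0.9913)
cross product → J_v[:, 4] = (-2.9568,2.2929,-1.4142)
J_ω[:, 4] = z_4
entry J[0][4] = -2.9568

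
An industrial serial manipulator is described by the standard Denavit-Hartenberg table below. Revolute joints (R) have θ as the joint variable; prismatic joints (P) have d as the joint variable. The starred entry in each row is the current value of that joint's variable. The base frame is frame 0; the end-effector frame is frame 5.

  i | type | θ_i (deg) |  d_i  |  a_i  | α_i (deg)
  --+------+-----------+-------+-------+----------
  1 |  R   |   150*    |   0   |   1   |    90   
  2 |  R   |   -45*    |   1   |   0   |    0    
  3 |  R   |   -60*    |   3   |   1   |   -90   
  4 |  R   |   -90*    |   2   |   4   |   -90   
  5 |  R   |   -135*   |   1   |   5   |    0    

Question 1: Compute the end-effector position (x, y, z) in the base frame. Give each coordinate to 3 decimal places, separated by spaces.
after link 1: o_1 = (-0.8660, 0.5000, 0.0000)
after link 2: o_2 = (-0.3660, 1.3660, 0.0000)
after link 3: o_3 = (1.3581, 3.8347, -0.9659)
after link 4: o_4 = (1.6851, 8.2647, -1.4836)
after link 5: o_5 = (-2.8161, 6.7810, -3.3646)

-2.816 6.781 -3.365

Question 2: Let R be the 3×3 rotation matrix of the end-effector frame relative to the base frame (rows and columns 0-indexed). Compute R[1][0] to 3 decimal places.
-0.271

End-effector x-axis (col 0 of R) = (-0.9451,-0.2709,-0.1830)
R[1][0] = -0.2709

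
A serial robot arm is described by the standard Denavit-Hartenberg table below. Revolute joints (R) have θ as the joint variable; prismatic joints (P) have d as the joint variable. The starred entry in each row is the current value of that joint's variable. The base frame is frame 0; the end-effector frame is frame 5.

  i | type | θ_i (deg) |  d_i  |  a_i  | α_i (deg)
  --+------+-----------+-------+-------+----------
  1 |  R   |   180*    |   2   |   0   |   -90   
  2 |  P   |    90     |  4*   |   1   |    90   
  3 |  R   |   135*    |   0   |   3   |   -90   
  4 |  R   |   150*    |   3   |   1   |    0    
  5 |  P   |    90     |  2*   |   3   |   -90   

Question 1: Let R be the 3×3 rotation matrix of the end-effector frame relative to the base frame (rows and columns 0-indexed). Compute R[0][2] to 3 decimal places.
-0.500

End-effector z-axis (col 2 of R) = (-0.5000,-0.6124,0.6124)
R[0][2] = -0.5000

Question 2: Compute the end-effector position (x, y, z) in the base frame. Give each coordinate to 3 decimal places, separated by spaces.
after link 1: o_1 = (0.0000, 0.0000, 2.0000)
after link 2: o_2 = (-0.0000, -4.0000, 1.0000)
after link 3: o_3 = (-0.0000, -6.1213, 3.1213)
after link 4: o_4 = (0.5000, -3.3876, 4.6303)
after link 5: o_5 = (-2.0981, -0.9128, 4.9838)

-2.098 -0.913 4.984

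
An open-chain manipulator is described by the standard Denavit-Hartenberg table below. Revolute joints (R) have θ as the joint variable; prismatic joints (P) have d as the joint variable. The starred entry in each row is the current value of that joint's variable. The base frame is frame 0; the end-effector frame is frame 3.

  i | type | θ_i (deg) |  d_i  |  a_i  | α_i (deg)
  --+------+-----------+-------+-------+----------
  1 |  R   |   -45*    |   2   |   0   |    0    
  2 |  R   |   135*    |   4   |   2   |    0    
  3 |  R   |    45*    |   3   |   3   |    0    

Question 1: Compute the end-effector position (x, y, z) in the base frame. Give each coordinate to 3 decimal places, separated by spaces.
after link 1: o_1 = (0.0000, 0.0000, 2.0000)
after link 2: o_2 = (0.0000, 2.0000, 6.0000)
after link 3: o_3 = (-2.1213, 4.1213, 9.0000)

-2.121 4.121 9.000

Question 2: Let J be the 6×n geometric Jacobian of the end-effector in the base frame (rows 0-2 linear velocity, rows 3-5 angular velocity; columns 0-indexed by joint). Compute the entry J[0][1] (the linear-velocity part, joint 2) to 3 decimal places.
-4.121

axis z_1 = (0.0000,0.0000,1.0000); lever o_n−o_1 = (-2.1213,4.1213,7.0000)
cross product → J_v[:, 1] = (-4.1213,-2.1213,0.0000)
J_ω[:, 1] = z_1
entry J[0][1] = -4.1213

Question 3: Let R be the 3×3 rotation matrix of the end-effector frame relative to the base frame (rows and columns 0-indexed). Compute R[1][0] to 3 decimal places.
0.707

End-effector x-axis (col 0 of R) = (-0.7071,0.7071,0.0000)
R[1][0] = 0.7071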